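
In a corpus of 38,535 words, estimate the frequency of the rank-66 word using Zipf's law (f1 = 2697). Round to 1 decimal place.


Zipf's law: f(r) = f(1) / r
f(1) = 2697
f(66) = 2697 / 66
= 40.9 occurrences


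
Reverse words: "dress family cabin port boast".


Original: "dress family cabin port boast"
Words (1..n): dress | family | cabin | port | boast
Reversed (n..1): boast | port | cabin | family | dress
Result = "boast port cabin family dress"


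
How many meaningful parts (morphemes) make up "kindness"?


Word: "kindness"
Morphemes: kind / -ness
Each morpheme carries meaning
= 2 morphemes


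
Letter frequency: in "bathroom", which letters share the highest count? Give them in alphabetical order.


Word: "bathroom"
Letter counts:
  'a': 1
  'b': 1
  'h': 1
  'm': 1
  'o': 2
  'r': 1
  't': 1
Maximum count = 2
Most frequent = 'o' (2 times each)


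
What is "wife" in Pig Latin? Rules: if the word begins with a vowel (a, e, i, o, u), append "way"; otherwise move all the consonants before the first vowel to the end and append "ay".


Word: "wife"
Starts with consonant(s) → move to end, add 'ay'
Consonant cluster: "w"
Pig Latin = "ifeway"


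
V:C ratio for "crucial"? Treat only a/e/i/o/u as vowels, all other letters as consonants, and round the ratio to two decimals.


Word: "crucial"
Vowels (a,e,i,o,u): 3
Consonants: 4
Ratio = 3/4
= 0.75


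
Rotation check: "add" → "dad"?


Word: "add", Candidate: "dad"
Method: check if candidate is substring of word+word
"addadd" contains "dad"? Yes
Is rotation = Yes


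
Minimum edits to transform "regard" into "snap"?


Word 1: "regard" (length 6)
Word 2: "snap" (length 4)
One optimal edit sequence (insert/delete/substitute each cost 1):
  1. delete 'r'  (+1)
  2. substitute 'e' -> 's'  (+1)
  3. substitute 'g' -> 'n'  (+1)
  4. keep 'a'
  5. delete 'r'  (+1)
  6. substitute 'd' -> 'p'  (+1)
Total edit operations: 5
Edit distance = 5


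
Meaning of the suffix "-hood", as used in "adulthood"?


Suffix: -hood
Example: adulthood (adult + -hood)
Meaning = state / condition


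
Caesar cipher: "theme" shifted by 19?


Word: "theme"
Shift: 19
Each letter → (letter + shift) mod 26:
  't' (19) + 19 = 12 → 'm'
  'h' (7) + 19 = 0 → 'a'
  'e' (4) + 19 = 23 → 'x'
  'm' (12) + 19 = 5 → 'f'
  'e' (4) + 19 = 23 → 'x'
Result = "maxfx"


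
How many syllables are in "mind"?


Word: "mind"
Syllable breakdown: mind
Counting: 1 part
= 1 syllable


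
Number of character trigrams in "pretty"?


Word: "pretty" (length 6)
Number of 3-grams = length - 3 + 1 = 6 - 3 + 1
= 4


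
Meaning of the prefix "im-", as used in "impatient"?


Prefix: im-
As in: impatient -> im- + patient
Meaning = not / into


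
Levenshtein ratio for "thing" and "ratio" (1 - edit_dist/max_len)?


Word 1: "thing" (length 5)
Word 2: "ratio" (length 5)
One optimal edit sequence:
  1. substitute 't' -> 'r'  (+1)
  2. substitute 'h' -> 'a'  (+1)
  3. substitute 'i' -> 't'  (+1)
  4. substitute 'n' -> 'i'  (+1)
  5. substitute 'g' -> 'o'  (+1)
Edit distance = 5
Max length = max(5, 5) = 5
Similarity = 1 - 5/5
= 0.0000


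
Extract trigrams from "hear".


Word: "hear" (length 4)
Number of trigrams = 4 - 3 + 1 = 2
  Position 0: "hea"
  Position 1: "ear"
Trigrams = "hea", "ear"


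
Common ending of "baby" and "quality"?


Word 1: "baby"
Word 2: "quality"
Comparing from end:
  Pos -1: 'y' == 'y'
  Pos -2: 'b' != 't' (stop)
LCS = "y" (length 1)


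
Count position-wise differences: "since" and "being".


Comparing character by character (same length = 5):
  Pos 0: 's' vs 'b' !=
  Pos 1: 'i' vs 'e' !=
  Pos 2: 'n' vs 'i' !=
  Pos 3: 'c' vs 'n' !=
  Pos 4: 'e' vs 'g' !=
Hamming distance = 5


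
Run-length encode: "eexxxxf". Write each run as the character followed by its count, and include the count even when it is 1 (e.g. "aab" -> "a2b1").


String: "eexxxxf"
Scanning for consecutive runs:
  'e' x 2
  'x' x 4
  'f' x 1
RLE = "e2x4f1"


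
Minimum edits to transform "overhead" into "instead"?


Word 1: "overhead" (length 8)
Word 2: "instead" (length 7)
One optimal edit sequence (insert/delete/substitute each cost 1):
  1. delete 'o'  (+1)
  2. substitute 'v' -> 'i'  (+1)
  3. substitute 'e' -> 'n'  (+1)
  4. substitute 'r' -> 's'  (+1)
  5. substitute 'h' -> 't'  (+1)
  6. keep 'e'
  7. keep 'a'
  8. keep 'd'
Total edit operations: 5
Edit distance = 5


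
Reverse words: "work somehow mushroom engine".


Original: "work somehow mushroom engine"
Words (1..n): work | somehow | mushroom | engine
Reversed (n..1): engine | mushroom | somehow | work
Result = "engine mushroom somehow work"


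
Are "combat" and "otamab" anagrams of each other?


Word 1: "combat" → sorted: abcmot
Word 2: "otamab" → sorted: aabmot
Same letters? abcmot != aabmot
Anagram = No


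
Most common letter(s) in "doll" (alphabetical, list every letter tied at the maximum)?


Word: "doll"
Letter counts:
  'd': 1
  'l': 2
  'o': 1
Maximum count = 2
Most frequent = 'l' (2 times each)


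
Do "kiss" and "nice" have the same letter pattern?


Pattern of "kiss": [0, 1, 2, 2]
Pattern of "nice": [0, 1, 2, 3]
Patterns do not match
Same pattern = No


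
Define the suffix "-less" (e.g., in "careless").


Suffix: -less
Example: careless = care + -less
Meaning = without


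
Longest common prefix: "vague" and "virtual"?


Word 1: "vague"
Word 2: "virtual"
Comparing from start:
  Pos 0: 'v' == 'v'
  Pos 1: 'a' != 'i' (stop)
LCP = "v" (length 1)


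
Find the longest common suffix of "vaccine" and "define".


Word 1: "vaccine"
Word 2: "define"
Comparing from end:
  Pos -1: 'e' == 'e'
  Pos -2: 'n' == 'n'
  Pos -3: 'i' == 'i'
  Pos -4: 'c' != 'f' (stop)
LCS = "ine" (length 3)


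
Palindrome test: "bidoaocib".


Word: "bidoaocib"
Reversed: "bicoaodib"
Forward == Backward? bidoaocib != bicoaodib
Palindrome = No


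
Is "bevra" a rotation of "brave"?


Word: "brave", Candidate: "bevra"
Method: check if candidate is substring of word+word
"bravebrave" contains "bevra"? No
Is rotation = No


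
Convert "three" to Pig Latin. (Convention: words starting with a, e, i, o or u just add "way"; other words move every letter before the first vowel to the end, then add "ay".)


Word: "three"
Starts with consonant(s) → move to end, add 'ay'
Consonant cluster: "thr"
Pig Latin = "eethray"


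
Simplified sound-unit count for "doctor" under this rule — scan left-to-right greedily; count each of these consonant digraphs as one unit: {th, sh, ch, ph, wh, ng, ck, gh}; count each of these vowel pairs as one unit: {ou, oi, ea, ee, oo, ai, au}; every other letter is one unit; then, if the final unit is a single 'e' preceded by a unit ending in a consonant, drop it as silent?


Word: "doctor" (6 letters)
Left-to-right scan:
  1. 'd' (letter)
  2. 'o' (letter)
  3. 'c' (letter)
  4. 't' (letter)
  5. 'o' (letter)
  6. 'r' (letter)
Units from scan: 6
Sound units = 6 units


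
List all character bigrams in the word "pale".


Word: "pale" (length 4)
Number of bigrams = 4 - 2 + 1 = 3
  Position 0: "pa"
  Position 1: "al"
  Position 2: "le"
Bigrams = "pa", "al", "le"


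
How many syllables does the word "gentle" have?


Word: "gentle"
Syllable breakdown: gen · tle
Counting: 2 parts
= 2 syllables


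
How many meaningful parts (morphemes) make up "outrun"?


Word: "outrun"
Morphemes: out- + run
Each morpheme carries meaning
= 2 morphemes


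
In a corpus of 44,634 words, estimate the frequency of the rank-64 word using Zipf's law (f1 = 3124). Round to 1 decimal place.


Zipf's law: f(r) = f(1) / r
f(1) = 3124
f(64) = 3124 / 64
= 48.8 occurrences


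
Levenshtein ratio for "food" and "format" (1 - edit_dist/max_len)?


Word 1: "food" (length 4)
Word 2: "format" (length 6)
One optimal edit sequence:
  1. keep 'f'
  2. keep 'o'
  3. insert 'r'  (+1)
  4. insert 'm'  (+1)
  5. substitute 'o' -> 'a'  (+1)
  6. substitute 'd' -> 't'  (+1)
Edit distance = 4
Max length = max(4, 6) = 6
Similarity = 1 - 4/6
= 0.3333


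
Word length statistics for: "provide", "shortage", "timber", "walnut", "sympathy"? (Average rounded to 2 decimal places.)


Lengths: "provide"=7, "shortage"=8, "timber"=6, "walnut"=6, "sympathy"=8
Sum = 35, Count = 5
Average = 35/5 = 7.00
= avg=7.00, min=6, max=8


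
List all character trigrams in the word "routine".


Word: "routine" (length 7)
Number of trigrams = 7 - 3 + 1 = 5
  Position 0: "rou"
  Position 1: "out"
  Position 2: "uti"
  Position 3: "tin"
  Position 4: "ine"
Trigrams = "rou", "out", "uti", "tin", "ine"


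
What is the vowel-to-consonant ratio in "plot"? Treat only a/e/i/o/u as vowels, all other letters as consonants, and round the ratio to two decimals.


Word: "plot"
Vowels (a,e,i,o,u): 1
Consonants: 3
Ratio = 1/3
= 0.33


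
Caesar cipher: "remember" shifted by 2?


Word: "remember"
Shift: 2
Each letter → (letter + shift) mod 26:
  'r' (17) + 2 = 19 → 't'
  'e' (4) + 2 = 6 → 'g'
  'm' (12) + 2 = 14 → 'o'
  'e' (4) + 2 = 6 → 'g'
  'm' (12) + 2 = 14 → 'o'
  'b' (1) + 2 = 3 → 'd'
  'e' (4) + 2 = 6 → 'g'
  'r' (17) + 2 = 19 → 't'
Result = "tgogodgt"


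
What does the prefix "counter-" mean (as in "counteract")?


Prefix: counter-
Example: counteract (counter- + act)
Meaning = against / opposite


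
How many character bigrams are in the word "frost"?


Word: "frost" (length 5)
Number of 2-grams = length - 2 + 1 = 5 - 2 + 1
= 4


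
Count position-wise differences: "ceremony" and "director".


Comparing character by character (same length = 8):
  Pos 0: 'c' vs 'd' !=
  Pos 1: 'e' vs 'i' !=
  Pos 2: 'r' vs 'r' =
  Pos 3: 'e' vs 'e' =
  Pos 4: 'm' vs 'c' !=
  Pos 5: 'o' vs 't' !=
  Pos 6: 'n' vs 'o' !=
  Pos 7: 'y' vs 'r' !=
Hamming distance = 6


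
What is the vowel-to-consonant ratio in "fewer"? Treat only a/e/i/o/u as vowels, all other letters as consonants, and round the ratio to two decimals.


Word: "fewer"
Vowels (a,e,i,o,u): 2
Consonants: 3
Ratio = 2/3
= 0.67


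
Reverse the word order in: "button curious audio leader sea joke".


Original: "button curious audio leader sea joke"
Words (1..n): button | curious | audio | leader | sea | joke
Reversed (n..1): joke | sea | leader | audio | curious | button
Result = "joke sea leader audio curious button"


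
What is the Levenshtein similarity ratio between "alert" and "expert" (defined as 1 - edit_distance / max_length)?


Word 1: "alert" (length 5)
Word 2: "expert" (length 6)
One optimal edit sequence:
  1. insert 'e'  (+1)
  2. substitute 'a' -> 'x'  (+1)
  3. substitute 'l' -> 'p'  (+1)
  4. keep 'e'
  5. keep 'r'
  6. keep 't'
Edit distance = 3
Max length = max(5, 6) = 6
Similarity = 1 - 3/6
= 0.5000


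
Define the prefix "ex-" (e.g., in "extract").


Prefix: ex-
Example: extract (ex- + tract)
Meaning = out / former


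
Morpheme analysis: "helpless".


Word: "helpless"
Morphemes: help | -less
Each morpheme carries meaning
= 2 morphemes


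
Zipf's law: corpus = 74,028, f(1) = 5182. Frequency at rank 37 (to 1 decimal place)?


Zipf's law: f(r) = f(1) / r
f(1) = 5182
f(37) = 5182 / 37
= 140.1 occurrences


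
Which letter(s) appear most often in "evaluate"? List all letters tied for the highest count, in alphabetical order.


Word: "evaluate"
Letter counts:
  'a': 2
  'e': 2
  'l': 1
  't': 1
  'u': 1
  'v': 1
Maximum count = 2
Most frequent = 'a', 'e' (2 times each)


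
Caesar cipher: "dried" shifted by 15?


Word: "dried"
Shift: 15
Each letter → (letter + shift) mod 26:
  'd' (3) + 15 = 18 → 's'
  'r' (17) + 15 = 6 → 'g'
  'i' (8) + 15 = 23 → 'x'
  'e' (4) + 15 = 19 → 't'
  'd' (3) + 15 = 18 → 's'
Result = "sgxts"


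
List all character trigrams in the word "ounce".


Word: "ounce" (length 5)
Number of trigrams = 5 - 3 + 1 = 3
  Position 0: "oun"
  Position 1: "unc"
  Position 2: "nce"
Trigrams = "oun", "unc", "nce"


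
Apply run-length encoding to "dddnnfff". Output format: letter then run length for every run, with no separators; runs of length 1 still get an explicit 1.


String: "dddnnfff"
Scanning for consecutive runs:
  'd' x 3
  'n' x 2
  'f' x 3
RLE = "d3n2f3"


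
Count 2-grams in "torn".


Word: "torn" (length 4)
Number of 2-grams = length - 2 + 1 = 4 - 2 + 1
= 3


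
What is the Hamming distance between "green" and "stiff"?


Comparing character by character (same length = 5):
  Pos 0: 'g' vs 's' !=
  Pos 1: 'r' vs 't' !=
  Pos 2: 'e' vs 'i' !=
  Pos 3: 'e' vs 'f' !=
  Pos 4: 'n' vs 'f' !=
Hamming distance = 5


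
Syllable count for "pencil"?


Word: "pencil"
Syllable breakdown: pen · cil
Counting: 2 parts
= 2 syllables


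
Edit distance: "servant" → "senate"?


Word 1: "servant" (length 7)
Word 2: "senate" (length 6)
One optimal edit sequence (insert/delete/substitute each cost 1):
  1. keep 's'
  2. keep 'e'
  3. delete 'r'  (+1)
  4. substitute 'v' -> 'n'  (+1)
  5. keep 'a'
  6. substitute 'n' -> 't'  (+1)
  7. substitute 't' -> 'e'  (+1)
Total edit operations: 4
Edit distance = 4


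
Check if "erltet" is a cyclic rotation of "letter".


Word: "letter", Candidate: "erltet"
Method: check if candidate is substring of word+word
"letterletter" contains "erltet"? No
Is rotation = No


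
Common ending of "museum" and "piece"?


Word 1: "museum"
Word 2: "piece"
Comparing from end:
  Pos -1: 'm' != 'e' (stop)
LCS = "" (length 0)


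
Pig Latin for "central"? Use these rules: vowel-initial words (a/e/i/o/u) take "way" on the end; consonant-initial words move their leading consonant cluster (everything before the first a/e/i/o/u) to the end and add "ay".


Word: "central"
Starts with consonant(s) → move to end, add 'ay'
Consonant cluster: "c"
Pig Latin = "entralcay"


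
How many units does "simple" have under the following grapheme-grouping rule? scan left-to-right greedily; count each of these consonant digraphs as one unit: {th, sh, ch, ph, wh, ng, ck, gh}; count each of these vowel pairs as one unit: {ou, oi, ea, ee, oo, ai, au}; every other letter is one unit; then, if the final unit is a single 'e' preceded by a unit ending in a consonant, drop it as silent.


Word: "simple" (6 letters)
Left-to-right scan:
  (1) 's' (letter)
  (2) 'i' (letter)
  (3) 'm' (letter)
  (4) 'p' (letter)
  (5) 'l' (letter)
  (6) 'e' (letter)
Units from scan: 6
Final unit is 'e' after a consonant -> drop as silent (-1)
Sound units = 5 units


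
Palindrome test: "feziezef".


Word: "feziezef"
Reversed: "fezeizef"
Forward == Backward? feziezef != fezeizef
Palindrome = No


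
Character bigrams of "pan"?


Word: "pan" (length 3)
Number of bigrams = 3 - 2 + 1 = 2
  Position 0: "pa"
  Position 1: "an"
Bigrams = "pa", "an"


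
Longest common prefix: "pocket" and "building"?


Word 1: "pocket"
Word 2: "building"
Comparing from start:
  Pos 0: 'p' != 'b' (stop)
LCP = "" (length 0)


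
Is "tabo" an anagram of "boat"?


Word 1: "boat" → sorted: abot
Word 2: "tabo" → sorted: abot
Same letters? abot == abot
Anagram = Yes


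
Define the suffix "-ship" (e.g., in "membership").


Suffix: -ship
Example: membership (member + -ship)
Meaning = state / position


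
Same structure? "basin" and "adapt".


Pattern of "basin": [0, 1, 2, 3, 4]
Pattern of "adapt": [0, 1, 0, 2, 3]
Patterns do not match
Same pattern = No


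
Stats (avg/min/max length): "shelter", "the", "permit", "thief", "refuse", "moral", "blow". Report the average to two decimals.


Lengths: "shelter"=7, "the"=3, "permit"=6, "thief"=5, "refuse"=6, "moral"=5, "blow"=4
Sum = 36, Count = 7
Average = 36/7 = 5.14
= avg=5.14, min=3, max=7


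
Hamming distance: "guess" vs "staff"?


Comparing character by character (same length = 5):
  Pos 0: 'g' vs 's' !=
  Pos 1: 'u' vs 't' !=
  Pos 2: 'e' vs 'a' !=
  Pos 3: 's' vs 'f' !=
  Pos 4: 's' vs 'f' !=
Hamming distance = 5


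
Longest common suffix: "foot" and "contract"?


Word 1: "foot"
Word 2: "contract"
Comparing from end:
  Pos -1: 't' == 't'
  Pos -2: 'o' != 'c' (stop)
LCS = "t" (length 1)


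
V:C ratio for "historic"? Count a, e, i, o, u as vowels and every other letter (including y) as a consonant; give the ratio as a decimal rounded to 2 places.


Word: "historic"
Vowels (a,e,i,o,u): 3
Consonants: 5
Ratio = 3/5
= 0.60


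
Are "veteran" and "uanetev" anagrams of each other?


Word 1: "veteran" → sorted: aeenrtv
Word 2: "uanetev" → sorted: aeentuv
Same letters? aeenrtv != aeentuv
Anagram = No


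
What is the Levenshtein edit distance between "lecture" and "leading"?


Word 1: "lecture" (length 7)
Word 2: "leading" (length 7)
One optimal edit sequence (insert/delete/substitute each cost 1):
  1. keep 'l'
  2. keep 'e'
  3. substitute 'c' -> 'a'  (+1)
  4. substitute 't' -> 'd'  (+1)
  5. substitute 'u' -> 'i'  (+1)
  6. substitute 'r' -> 'n'  (+1)
  7. substitute 'e' -> 'g'  (+1)
Total edit operations: 5
Edit distance = 5


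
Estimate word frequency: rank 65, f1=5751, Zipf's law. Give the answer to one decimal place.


Zipf's law: f(r) = f(1) / r
f(1) = 5751
f(65) = 5751 / 65
= 88.5 occurrences


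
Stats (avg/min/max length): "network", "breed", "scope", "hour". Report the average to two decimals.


Lengths: "network"=7, "breed"=5, "scope"=5, "hour"=4
Sum = 21, Count = 4
Average = 21/4 = 5.25
= avg=5.25, min=4, max=7


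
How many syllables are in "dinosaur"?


Word: "dinosaur"
Syllable breakdown: di-no-saur
Counting: 3 parts
= 3 syllables


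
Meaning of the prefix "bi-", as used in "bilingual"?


Prefix: bi-
As in: bilingual -> bi- + lingual
Meaning = two


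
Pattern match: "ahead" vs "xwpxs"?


Pattern of "ahead": [0, 1, 2, 0, 3]
Pattern of "xwpxs": [0, 1, 2, 0, 3]
Patterns match
Same pattern = Yes


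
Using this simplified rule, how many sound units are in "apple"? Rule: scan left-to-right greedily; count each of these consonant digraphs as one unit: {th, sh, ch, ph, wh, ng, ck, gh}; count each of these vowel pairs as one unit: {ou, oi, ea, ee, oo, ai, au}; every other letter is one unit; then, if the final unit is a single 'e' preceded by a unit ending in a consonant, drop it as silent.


Word: "apple" (5 letters)
Left-to-right scan:
  [1] 'a' (letter)
  [2] 'p' (letter)
  [3] 'p' (letter)
  [4] 'l' (letter)
  [5] 'e' (letter)
Units from scan: 5
Final unit is 'e' after a consonant -> drop as silent (-1)
Sound units = 4 units


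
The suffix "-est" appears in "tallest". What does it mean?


Suffix: -est
Example: tallest = tall + -est
Meaning = most


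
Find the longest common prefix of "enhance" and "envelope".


Word 1: "enhance"
Word 2: "envelope"
Comparing from start:
  Pos 0: 'e' == 'e'
  Pos 1: 'n' == 'n'
  Pos 2: 'h' != 'v' (stop)
LCP = "en" (length 2)


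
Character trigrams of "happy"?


Word: "happy" (length 5)
Number of trigrams = 5 - 3 + 1 = 3
  Position 0: "hap"
  Position 1: "app"
  Position 2: "ppy"
Trigrams = "hap", "app", "ppy"


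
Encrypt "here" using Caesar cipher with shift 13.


Word: "here"
Shift: 13
Each letter → (letter + shift) mod 26:
  'h' (7) + 13 = 20 → 'u'
  'e' (4) + 13 = 17 → 'r'
  'r' (17) + 13 = 4 → 'e'
  'e' (4) + 13 = 17 → 'r'
Result = "urer"


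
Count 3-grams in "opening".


Word: "opening" (length 7)
Number of 3-grams = length - 3 + 1 = 7 - 3 + 1
= 5


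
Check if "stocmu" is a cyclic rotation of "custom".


Word: "custom", Candidate: "stocmu"
Method: check if candidate is substring of word+word
"customcustom" contains "stocmu"? No
Is rotation = No


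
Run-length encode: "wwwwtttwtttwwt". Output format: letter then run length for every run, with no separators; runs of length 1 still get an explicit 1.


String: "wwwwtttwtttwwt"
Scanning for consecutive runs:
  'w' x 4
  't' x 3
  'w' x 1
  't' x 3
  'w' x 2
  't' x 1
RLE = "w4t3w1t3w2t1"


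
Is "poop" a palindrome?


Word: "poop"
Reversed: "poop"
Forward == Backward? poop == poop
Palindrome = Yes


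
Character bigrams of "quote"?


Word: "quote" (length 5)
Number of bigrams = 5 - 2 + 1 = 4
  Position 0: "qu"
  Position 1: "uo"
  Position 2: "ot"
  Position 3: "te"
Bigrams = "qu", "uo", "ot", "te"


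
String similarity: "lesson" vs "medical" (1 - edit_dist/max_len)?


Word 1: "lesson" (length 6)
Word 2: "medical" (length 7)
One optimal edit sequence:
  1. substitute 'l' -> 'm'  (+1)
  2. keep 'e'
  3. insert 'd'  (+1)
  4. substitute 's' -> 'i'  (+1)
  5. substitute 's' -> 'c'  (+1)
  6. substitute 'o' -> 'a'  (+1)
  7. substitute 'n' -> 'l'  (+1)
Edit distance = 6
Max length = max(6, 7) = 7
Similarity = 1 - 6/7
= 0.1429


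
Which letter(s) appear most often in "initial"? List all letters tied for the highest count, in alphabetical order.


Word: "initial"
Letter counts:
  'a': 1
  'i': 3
  'l': 1
  'n': 1
  't': 1
Maximum count = 3
Most frequent = 'i' (3 times each)


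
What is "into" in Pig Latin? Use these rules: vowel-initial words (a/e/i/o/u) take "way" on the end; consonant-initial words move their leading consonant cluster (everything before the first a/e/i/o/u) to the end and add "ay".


Word: "into"
Starts with vowel → add 'way'
Pig Latin = "intoway"


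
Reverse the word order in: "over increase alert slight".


Original: "over increase alert slight"
Words (1..n): over | increase | alert | slight
Reversed (n..1): slight | alert | increase | over
Result = "slight alert increase over"


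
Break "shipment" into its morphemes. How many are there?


Word: "shipment"
Morphemes: ship + -ment
Each morpheme carries meaning
= 2 morphemes


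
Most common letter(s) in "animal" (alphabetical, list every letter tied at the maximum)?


Word: "animal"
Letter counts:
  'a': 2
  'i': 1
  'l': 1
  'm': 1
  'n': 1
Maximum count = 2
Most frequent = 'a' (2 times each)


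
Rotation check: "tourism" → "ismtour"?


Word: "tourism", Candidate: "ismtour"
Method: check if candidate is substring of word+word
"tourismtourism" contains "ismtour"? Yes
Is rotation = Yes


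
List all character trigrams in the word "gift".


Word: "gift" (length 4)
Number of trigrams = 4 - 3 + 1 = 2
  Position 0: "gif"
  Position 1: "ift"
Trigrams = "gif", "ift"


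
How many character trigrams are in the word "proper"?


Word: "proper" (length 6)
Number of 3-grams = length - 3 + 1 = 6 - 3 + 1
= 4


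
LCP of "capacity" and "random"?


Word 1: "capacity"
Word 2: "random"
Comparing from start:
  Pos 0: 'c' != 'r' (stop)
LCP = "" (length 0)


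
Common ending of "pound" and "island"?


Word 1: "pound"
Word 2: "island"
Comparing from end:
  Pos -1: 'd' == 'd'
  Pos -2: 'n' == 'n'
  Pos -3: 'u' != 'a' (stop)
LCS = "nd" (length 2)


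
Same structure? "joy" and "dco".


Pattern of "joy": [0, 1, 2]
Pattern of "dco": [0, 1, 2]
Patterns match
Same pattern = Yes


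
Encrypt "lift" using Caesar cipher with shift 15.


Word: "lift"
Shift: 15
Each letter → (letter + shift) mod 26:
  'l' (11) + 15 = 0 → 'a'
  'i' (8) + 15 = 23 → 'x'
  'f' (5) + 15 = 20 → 'u'
  't' (19) + 15 = 8 → 'i'
Result = "axui"


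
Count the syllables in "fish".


Word: "fish"
Syllable breakdown: fish
Counting: 1 part
= 1 syllable


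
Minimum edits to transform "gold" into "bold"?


Word 1: "gold" (length 4)
Word 2: "bold" (length 4)
One optimal edit sequence (insert/delete/substitute each cost 1):
  1. substitute 'g' -> 'b'  (+1)
  2. keep 'o'
  3. keep 'l'
  4. keep 'd'
Total edit operations: 1
Edit distance = 1


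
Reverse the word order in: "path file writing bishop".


Original: "path file writing bishop"
Words (1..n): path | file | writing | bishop
Reversed (n..1): bishop | writing | file | path
Result = "bishop writing file path"


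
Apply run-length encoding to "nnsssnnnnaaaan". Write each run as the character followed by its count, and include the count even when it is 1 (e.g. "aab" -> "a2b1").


String: "nnsssnnnnaaaan"
Scanning for consecutive runs:
  'n' x 2
  's' x 3
  'n' x 4
  'a' x 4
  'n' x 1
RLE = "n2s3n4a4n1"


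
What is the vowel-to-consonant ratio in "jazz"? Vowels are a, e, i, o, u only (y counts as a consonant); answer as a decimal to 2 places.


Word: "jazz"
Vowels (a,e,i,o,u): 1
Consonants: 3
Ratio = 1/3
= 0.33


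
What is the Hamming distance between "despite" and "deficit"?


Comparing character by character (same length = 7):
  Pos 0: 'd' vs 'd' =
  Pos 1: 'e' vs 'e' =
  Pos 2: 's' vs 'f' !=
  Pos 3: 'p' vs 'i' !=
  Pos 4: 'i' vs 'c' !=
  Pos 5: 't' vs 'i' !=
  Pos 6: 'e' vs 't' !=
Hamming distance = 5


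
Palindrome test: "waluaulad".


Word: "waluaulad"
Reversed: "daluaulaw"
Forward == Backward? waluaulad != daluaulaw
Palindrome = No


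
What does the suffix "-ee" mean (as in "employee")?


Suffix: -ee
As in: employee -> employ + -ee
Meaning = one who receives


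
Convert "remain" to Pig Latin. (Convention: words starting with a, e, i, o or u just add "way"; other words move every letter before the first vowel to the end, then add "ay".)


Word: "remain"
Starts with consonant(s) → move to end, add 'ay'
Consonant cluster: "r"
Pig Latin = "emainray"


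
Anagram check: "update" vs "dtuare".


Word 1: "update" → sorted: adeptu
Word 2: "dtuare" → sorted: adertu
Same letters? adeptu != adertu
Anagram = No


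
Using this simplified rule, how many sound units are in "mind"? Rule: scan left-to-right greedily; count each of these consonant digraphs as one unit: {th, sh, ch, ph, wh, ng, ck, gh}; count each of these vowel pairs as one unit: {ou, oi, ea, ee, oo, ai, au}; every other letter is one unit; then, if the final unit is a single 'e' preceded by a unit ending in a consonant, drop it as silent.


Word: "mind" (4 letters)
Left-to-right scan:
  1. 'm' (letter)
  2. 'i' (letter)
  3. 'n' (letter)
  4. 'd' (letter)
Units from scan: 4
Sound units = 4 units


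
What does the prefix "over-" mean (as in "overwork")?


Prefix: over-
Example: overwork (over- + work)
Meaning = excessive


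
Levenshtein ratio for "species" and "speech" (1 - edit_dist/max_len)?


Word 1: "species" (length 7)
Word 2: "speech" (length 6)
One optimal edit sequence:
  1. keep 's'
  2. keep 'p'
  3. keep 'e'
  4. delete 'c'  (+1)
  5. substitute 'i' -> 'e'  (+1)
  6. substitute 'e' -> 'c'  (+1)
  7. substitute 's' -> 'h'  (+1)
Edit distance = 4
Max length = max(7, 6) = 7
Similarity = 1 - 4/7
= 0.4286


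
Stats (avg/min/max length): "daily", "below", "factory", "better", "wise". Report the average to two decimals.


Lengths: "daily"=5, "below"=5, "factory"=7, "better"=6, "wise"=4
Sum = 27, Count = 5
Average = 27/5 = 5.40
= avg=5.40, min=4, max=7


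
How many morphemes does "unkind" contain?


Word: "unkind"
Morphemes: un- | kind
Each morpheme carries meaning
= 2 morphemes


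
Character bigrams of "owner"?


Word: "owner" (length 5)
Number of bigrams = 5 - 2 + 1 = 4
  Position 0: "ow"
  Position 1: "wn"
  Position 2: "ne"
  Position 3: "er"
Bigrams = "ow", "wn", "ne", "er"


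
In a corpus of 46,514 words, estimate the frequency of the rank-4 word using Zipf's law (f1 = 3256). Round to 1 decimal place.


Zipf's law: f(r) = f(1) / r
f(1) = 3256
f(4) = 3256 / 4
= 814.0 occurrences


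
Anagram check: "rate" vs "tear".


Word 1: "rate" → sorted: aert
Word 2: "tear" → sorted: aert
Same letters? aert == aert
Anagram = Yes


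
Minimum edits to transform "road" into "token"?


Word 1: "road" (length 4)
Word 2: "token" (length 5)
One optimal edit sequence (insert/delete/substitute each cost 1):
  1. substitute 'r' -> 't'  (+1)
  2. keep 'o'
  3. insert 'k'  (+1)
  4. substitute 'a' -> 'e'  (+1)
  5. substitute 'd' -> 'n'  (+1)
Total edit operations: 4
Edit distance = 4


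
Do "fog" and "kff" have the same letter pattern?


Pattern of "fog": [0, 1, 2]
Pattern of "kff": [0, 1, 1]
Patterns do not match
Same pattern = No


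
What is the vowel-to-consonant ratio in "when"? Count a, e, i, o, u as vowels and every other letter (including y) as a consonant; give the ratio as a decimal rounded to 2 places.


Word: "when"
Vowels (a,e,i,o,u): 1
Consonants: 3
Ratio = 1/3
= 0.33


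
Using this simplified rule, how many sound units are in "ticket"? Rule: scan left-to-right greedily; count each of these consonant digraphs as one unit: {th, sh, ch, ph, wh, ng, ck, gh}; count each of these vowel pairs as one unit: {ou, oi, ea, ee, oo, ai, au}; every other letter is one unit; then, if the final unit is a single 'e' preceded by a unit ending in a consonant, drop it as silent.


Word: "ticket" (6 letters)
Left-to-right scan:
  1. 't' (letter)
  2. 'i' (letter)
  3. 'ck' (digraph)
  4. 'e' (letter)
  5. 't' (letter)
Units from scan: 5
Sound units = 5 units


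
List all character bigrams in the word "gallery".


Word: "gallery" (length 7)
Number of bigrams = 7 - 2 + 1 = 6
  Position 0: "ga"
  Position 1: "al"
  Position 2: "ll"
  Position 3: "le"
  Position 4: "er"
  Position 5: "ry"
Bigrams = "ga", "al", "ll", "le", "er", "ry"


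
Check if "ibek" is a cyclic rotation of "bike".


Word: "bike", Candidate: "ibek"
Method: check if candidate is substring of word+word
"bikebike" contains "ibek"? No
Is rotation = No


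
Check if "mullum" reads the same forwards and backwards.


Word: "mullum"
Reversed: "mullum"
Forward == Backward? mullum == mullum
Palindrome = Yes


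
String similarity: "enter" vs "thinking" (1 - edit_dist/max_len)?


Word 1: "enter" (length 5)
Word 2: "thinking" (length 8)
One optimal edit sequence:
  1. insert 't'  (+1)
  2. insert 'h'  (+1)
  3. substitute 'e' -> 'i'  (+1)
  4. keep 'n'
  5. insert 'k'  (+1)
  6. substitute 't' -> 'i'  (+1)
  7. substitute 'e' -> 'n'  (+1)
  8. substitute 'r' -> 'g'  (+1)
Edit distance = 7
Max length = max(5, 8) = 8
Similarity = 1 - 7/8
= 0.1250


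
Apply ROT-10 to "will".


Word: "will"
Shift: 10
Each letter → (letter + shift) mod 26:
  'w' (22) + 10 = 6 → 'g'
  'i' (8) + 10 = 18 → 's'
  'l' (11) + 10 = 21 → 'v'
  'l' (11) + 10 = 21 → 'v'
Result = "gsvv"


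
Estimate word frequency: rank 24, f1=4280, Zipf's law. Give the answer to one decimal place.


Zipf's law: f(r) = f(1) / r
f(1) = 4280
f(24) = 4280 / 24
= 178.3 occurrences


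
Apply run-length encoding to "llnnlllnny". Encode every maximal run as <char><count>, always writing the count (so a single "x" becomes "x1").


String: "llnnlllnny"
Scanning for consecutive runs:
  'l' x 2
  'n' x 2
  'l' x 3
  'n' x 2
  'y' x 1
RLE = "l2n2l3n2y1"


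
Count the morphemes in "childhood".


Word: "childhood"
Morphemes: child + -hood
Each morpheme carries meaning
= 2 morphemes


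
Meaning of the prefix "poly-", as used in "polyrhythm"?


Prefix: poly-
As in: polyrhythm -> poly- + rhythm
Meaning = many


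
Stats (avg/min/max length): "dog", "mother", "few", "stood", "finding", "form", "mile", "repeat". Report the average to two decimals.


Lengths: "dog"=3, "mother"=6, "few"=3, "stood"=5, "finding"=7, "form"=4, "mile"=4, "repeat"=6
Sum = 38, Count = 8
Average = 38/8 = 4.75
= avg=4.75, min=3, max=7


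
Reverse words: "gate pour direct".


Original: "gate pour direct"
Words (1..n): gate | pour | direct
Reversed (n..1): direct | pour | gate
Result = "direct pour gate"


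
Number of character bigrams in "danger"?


Word: "danger" (length 6)
Number of 2-grams = length - 2 + 1 = 6 - 2 + 1
= 5


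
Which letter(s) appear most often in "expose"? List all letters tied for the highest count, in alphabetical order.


Word: "expose"
Letter counts:
  'e': 2
  'o': 1
  'p': 1
  's': 1
  'x': 1
Maximum count = 2
Most frequent = 'e' (2 times each)


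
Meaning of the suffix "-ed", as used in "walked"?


Suffix: -ed
As in: walked -> walk + -ed
Meaning = past tense


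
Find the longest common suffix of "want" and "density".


Word 1: "want"
Word 2: "density"
Comparing from end:
  Pos -1: 't' != 'y' (stop)
LCS = "" (length 0)


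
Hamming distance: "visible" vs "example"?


Comparing character by character (same length = 7):
  Pos 0: 'v' vs 'e' !=
  Pos 1: 'i' vs 'x' !=
  Pos 2: 's' vs 'a' !=
  Pos 3: 'i' vs 'm' !=
  Pos 4: 'b' vs 'p' !=
  Pos 5: 'l' vs 'l' =
  Pos 6: 'e' vs 'e' =
Hamming distance = 5


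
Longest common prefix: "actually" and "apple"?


Word 1: "actually"
Word 2: "apple"
Comparing from start:
  Pos 0: 'a' == 'a'
  Pos 1: 'c' != 'p' (stop)
LCP = "a" (length 1)


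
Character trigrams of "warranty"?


Word: "warranty" (length 8)
Number of trigrams = 8 - 3 + 1 = 6
  Position 0: "war"
  Position 1: "arr"
  Position 2: "rra"
  Position 3: "ran"
  Position 4: "ant"
  Position 5: "nty"
Trigrams = "war", "arr", "rra", "ran", "ant", "nty"


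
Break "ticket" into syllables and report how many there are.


Word: "ticket"
Syllable breakdown: tick · et
Counting: 2 parts
= 2 syllables


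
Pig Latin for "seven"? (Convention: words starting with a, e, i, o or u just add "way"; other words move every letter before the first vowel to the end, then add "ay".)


Word: "seven"
Starts with consonant(s) → move to end, add 'ay'
Consonant cluster: "s"
Pig Latin = "evensay"


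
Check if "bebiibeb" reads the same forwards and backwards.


Word: "bebiibeb"
Reversed: "bebiibeb"
Forward == Backward? bebiibeb == bebiibeb
Palindrome = Yes


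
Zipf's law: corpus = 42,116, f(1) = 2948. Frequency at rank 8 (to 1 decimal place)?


Zipf's law: f(r) = f(1) / r
f(1) = 2948
f(8) = 2948 / 8
= 368.5 occurrences


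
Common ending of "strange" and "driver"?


Word 1: "strange"
Word 2: "driver"
Comparing from end:
  Pos -1: 'e' != 'r' (stop)
LCS = "" (length 0)


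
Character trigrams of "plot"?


Word: "plot" (length 4)
Number of trigrams = 4 - 3 + 1 = 2
  Position 0: "plo"
  Position 1: "lot"
Trigrams = "plo", "lot"


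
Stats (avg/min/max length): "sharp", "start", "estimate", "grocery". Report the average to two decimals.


Lengths: "sharp"=5, "start"=5, "estimate"=8, "grocery"=7
Sum = 25, Count = 4
Average = 25/4 = 6.25
= avg=6.25, min=5, max=8


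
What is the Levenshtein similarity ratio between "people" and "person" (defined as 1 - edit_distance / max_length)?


Word 1: "people" (length 6)
Word 2: "person" (length 6)
One optimal edit sequence:
  1. keep 'p'
  2. keep 'e'
  3. substitute 'o' -> 'r'  (+1)
  4. substitute 'p' -> 's'  (+1)
  5. substitute 'l' -> 'o'  (+1)
  6. substitute 'e' -> 'n'  (+1)
Edit distance = 4
Max length = max(6, 6) = 6
Similarity = 1 - 4/6
= 0.3333


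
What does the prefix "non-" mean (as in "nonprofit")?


Prefix: non-
As in: nonprofit -> non- + profit
Meaning = not


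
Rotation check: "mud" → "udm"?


Word: "mud", Candidate: "udm"
Method: check if candidate is substring of word+word
"mudmud" contains "udm"? Yes
Is rotation = Yes


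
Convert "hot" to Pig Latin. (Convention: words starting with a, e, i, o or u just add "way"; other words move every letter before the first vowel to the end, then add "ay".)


Word: "hot"
Starts with consonant(s) → move to end, add 'ay'
Consonant cluster: "h"
Pig Latin = "othay"


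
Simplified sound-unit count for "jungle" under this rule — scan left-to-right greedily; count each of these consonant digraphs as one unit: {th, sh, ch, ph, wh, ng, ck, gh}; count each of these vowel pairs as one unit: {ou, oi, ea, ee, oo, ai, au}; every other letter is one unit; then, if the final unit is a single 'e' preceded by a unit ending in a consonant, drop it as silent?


Word: "jungle" (6 letters)
Left-to-right scan:
  (1) 'j' (letter)
  (2) 'u' (letter)
  (3) 'ng' (digraph)
  (4) 'l' (letter)
  (5) 'e' (letter)
Units from scan: 5
Final unit is 'e' after a consonant -> drop as silent (-1)
Sound units = 4 units


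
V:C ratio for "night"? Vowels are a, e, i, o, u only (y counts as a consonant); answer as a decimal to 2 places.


Word: "night"
Vowels (a,e,i,o,u): 1
Consonants: 4
Ratio = 1/4
= 0.25


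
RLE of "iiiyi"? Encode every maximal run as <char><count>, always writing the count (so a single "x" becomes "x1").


String: "iiiyi"
Scanning for consecutive runs:
  'i' x 3
  'y' x 1
  'i' x 1
RLE = "i3y1i1"


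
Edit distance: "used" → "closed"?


Word 1: "used" (length 4)
Word 2: "closed" (length 6)
One optimal edit sequence (insert/delete/substitute each cost 1):
  1. insert 'c'  (+1)
  2. insert 'l'  (+1)
  3. substitute 'u' -> 'o'  (+1)
  4. keep 's'
  5. keep 'e'
  6. keep 'd'
Total edit operations: 3
Edit distance = 3


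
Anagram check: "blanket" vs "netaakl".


Word 1: "blanket" → sorted: abeklnt
Word 2: "netaakl" → sorted: aaeklnt
Same letters? abeklnt != aaeklnt
Anagram = No


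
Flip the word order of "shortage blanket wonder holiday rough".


Original: "shortage blanket wonder holiday rough"
Words (1..n): shortage | blanket | wonder | holiday | rough
Reversed (n..1): rough | holiday | wonder | blanket | shortage
Result = "rough holiday wonder blanket shortage"


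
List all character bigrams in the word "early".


Word: "early" (length 5)
Number of bigrams = 5 - 2 + 1 = 4
  Position 0: "ea"
  Position 1: "ar"
  Position 2: "rl"
  Position 3: "ly"
Bigrams = "ea", "ar", "rl", "ly"


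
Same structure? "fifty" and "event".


Pattern of "fifty": [0, 1, 0, 2, 3]
Pattern of "event": [0, 1, 0, 2, 3]
Patterns match
Same pattern = Yes


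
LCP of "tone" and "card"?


Word 1: "tone"
Word 2: "card"
Comparing from start:
  Pos 0: 't' != 'c' (stop)
LCP = "" (length 0)


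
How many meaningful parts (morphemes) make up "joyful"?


Word: "joyful"
Morphemes: joy + -ful
Each morpheme carries meaning
= 2 morphemes


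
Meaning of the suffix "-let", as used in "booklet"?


Suffix: -let
As in: booklet -> book + -let
Meaning = small


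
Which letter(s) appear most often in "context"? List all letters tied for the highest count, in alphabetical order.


Word: "context"
Letter counts:
  'c': 1
  'e': 1
  'n': 1
  'o': 1
  't': 2
  'x': 1
Maximum count = 2
Most frequent = 't' (2 times each)


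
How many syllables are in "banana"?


Word: "banana"
Syllable breakdown: ba / na / na
Counting: 3 parts
= 3 syllables


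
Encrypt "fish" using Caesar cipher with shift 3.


Word: "fish"
Shift: 3
Each letter → (letter + shift) mod 26:
  'f' (5) + 3 = 8 → 'i'
  'i' (8) + 3 = 11 → 'l'
  's' (18) + 3 = 21 → 'v'
  'h' (7) + 3 = 10 → 'k'
Result = "ilvk"


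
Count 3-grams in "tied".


Word: "tied" (length 4)
Number of 3-grams = length - 3 + 1 = 4 - 3 + 1
= 2


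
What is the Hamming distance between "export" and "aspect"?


Comparing character by character (same length = 6):
  Pos 0: 'e' vs 'a' !=
  Pos 1: 'x' vs 's' !=
  Pos 2: 'p' vs 'p' =
  Pos 3: 'o' vs 'e' !=
  Pos 4: 'r' vs 'c' !=
  Pos 5: 't' vs 't' =
Hamming distance = 4


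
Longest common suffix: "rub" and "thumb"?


Word 1: "rub"
Word 2: "thumb"
Comparing from end:
  Pos -1: 'b' == 'b'
  Pos -2: 'u' != 'm' (stop)
LCS = "b" (length 1)


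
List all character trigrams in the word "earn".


Word: "earn" (length 4)
Number of trigrams = 4 - 3 + 1 = 2
  Position 0: "ear"
  Position 1: "arn"
Trigrams = "ear", "arn"


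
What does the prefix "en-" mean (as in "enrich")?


Prefix: en-
Example: enrich = en- + rich
Meaning = cause to / put into


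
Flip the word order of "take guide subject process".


Original: "take guide subject process"
Words (1..n): take | guide | subject | process
Reversed (n..1): process | subject | guide | take
Result = "process subject guide take"


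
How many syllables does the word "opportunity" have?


Word: "opportunity"
Syllable breakdown: op | por | tu | ni | ty
Counting: 5 parts
= 5 syllables
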